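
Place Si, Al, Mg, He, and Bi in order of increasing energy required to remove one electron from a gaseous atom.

Al < Bi < Mg < Si < He

He is in period 1, group 18; Mg is in period 3, group 2; Al is in period 3, group 13; Si is in period 3, group 14; Bi is in period 6, group 15.
Removing the outermost electron gets harder across a period and easier down a group.
These span different periods and groups, so the two trends combine.
Bi > Al: period and group pull opposite ways; the across-period shift dominates (703 vs 578 kJ/mol).
Mg > Bi: the two effects oppose for this pair; the down-group effect wins (738 vs 703 kJ/mol).
Si > Mg: both are in period 3; the period trend gives Si the larger value.
He > Si: relative to Si, both the across-period and down-group shifts push He's first ionization energy up.
Note the exception: Mg has a higher first ionization energy than Al, contrary to the simple trend — Al's single 3p electron is easier to remove than one from Mg's filled 3s².
For reference (kJ/mol): He 2372, Mg 738, Al 578, Si 786, Bi 703.
So from lowest to highest: Al < Bi < Mg < Si < He.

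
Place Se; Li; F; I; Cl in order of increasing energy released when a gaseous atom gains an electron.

Atoms with high Z_eff and room in the valence shell (especially the halogens) have the most exothermic electron affinities.
Neither a single period nor a single group — weigh both effects.
Se > Li: period and group pull opposite ways; the across-period shift dominates (195 vs 60 kJ/mol).
I > Se: period and group pull opposite ways; the across-period shift dominates (295 vs 195 kJ/mol).
F > I: F sits above I in group 17, so the down-group effect alone puts F higher.
Cl > F: this pair runs against the simple trend — see the exception note.
Note the exception: Cl has a higher electron affinity than F, contrary to the simple trend — F's small 2p subshell makes the incoming electron feel strong e⁻–e⁻ repulsion, so Cl actually releases more energy on gaining an electron.
Approximate values (kJ/mol): Li 60, F 328, Cl 349, Se 195, I 295.
So from lowest to highest: Li < Se < I < F < Cl.

Li < Se < I < F < Cl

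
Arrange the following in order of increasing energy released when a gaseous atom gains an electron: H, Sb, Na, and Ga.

Ga < Na < H < Sb

H is in period 1, group 1; Na is in period 3, group 1; Ga is in period 4, group 13; Sb is in period 5, group 15.
EA tends to increase across a period and decrease down a group, though the pattern is less regular than for IE or radius.
These span different periods and groups, so the two trends combine.
Na > Ga: period and group pull opposite ways; the down-group shift dominates (53 vs 29 kJ/mol).
H > Na: H sits above Na in group 1, so the down-group effect alone puts H higher.
Sb > H: period and group pull opposite ways; the across-period shift dominates (103 vs 73 kJ/mol).
Approximate values (kJ/mol): H 73, Na 53, Ga 29, Sb 103.
So from lowest to highest: Ga < Na < H < Sb.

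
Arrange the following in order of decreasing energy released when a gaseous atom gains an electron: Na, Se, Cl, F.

Cl > F > Se > Na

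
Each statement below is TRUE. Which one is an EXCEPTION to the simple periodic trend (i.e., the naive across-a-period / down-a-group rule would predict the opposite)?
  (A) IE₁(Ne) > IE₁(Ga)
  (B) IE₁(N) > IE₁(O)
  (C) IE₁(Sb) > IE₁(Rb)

The general trend: IE₁ increases across a period and decreases down a group.
(A) Ne (period 2, group 18) vs Ga (period 4, group 13): the stated order agrees with the simple trend.
(B) N (period 2, group 15) vs O (period 2, group 16): the stated order contradicts the simple trend.
(C) Sb (period 5, group 15) vs Rb (period 5, group 1): the stated order agrees with the simple trend.
The exception is (B): pairing an electron in O's 2p⁴ costs repulsion energy, so O ionizes more easily than half-filled N (2p³).

(B)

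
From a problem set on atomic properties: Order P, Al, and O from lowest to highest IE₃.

Al, P, O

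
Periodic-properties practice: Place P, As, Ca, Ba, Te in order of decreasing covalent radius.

P is in period 3, group 15; Ca is in period 4, group 2; As is in period 4, group 15; Te is in period 5, group 16; Ba is in period 6, group 2.
Radius decreases left→right (rising Z_eff, same n) and increases top→bottom (higher n).
These span different periods and groups, so the two trends combine.
As > P: they share group 15; the group trend gives As the larger value.
Te > As: period and group pull opposite ways; the down-group shift dominates (136 vs 121 pm).
Ca > Te: period and group pull opposite ways; the across-period shift dominates (171 vs 136 pm).
Ba > Ca: they share group 2; the group trend gives Ba the larger value.
For reference (pm): P 111, Ca 171, As 121, Te 136, Ba 196.
So from largest to smallest: Ba > Ca > Te > As > P.

Ba > Ca > Te > As > P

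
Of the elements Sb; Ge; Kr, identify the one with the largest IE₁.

Kr

Ge is in period 4, group 14; Kr is in period 4, group 18; Sb is in period 5, group 15.
Across a period the outer electron is held more tightly (higher IE₁); down a group it sits in a higher shell, more shielded, and comes off more easily.
Neither a single period nor a single group — weigh both effects.
Sb > Ge: period and group pull opposite ways; the across-period shift dominates (831 vs 762 kJ/mol).
Kr > Sb: both effects reinforce here, so Kr is clearly the higher of the two.
Tabulated first ionization energy (kJ/mol): Ge 762, Kr 1351, Sb 831.
The largest IE₁ among these belongs to Kr.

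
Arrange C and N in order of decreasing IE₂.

N, C

The second ionization energy removes an electron from the +1 ion. For each element: C⁺ still has 3 valence electrons; N⁺ still has 4 valence electrons.
All are still removing valence electrons, so compare the +1 ions as you would atoms: IE_2 generally rises across a period (higher Z_eff) and falls down a group (larger shell), subject to the usual subshell exceptions.
Valence configurations: C⁺ [He]2s²2p¹, N⁺ [He]2s²2p².
The numbers (kJ/mol): C 2353, N 2856.
Overall IE_2 order: C < N.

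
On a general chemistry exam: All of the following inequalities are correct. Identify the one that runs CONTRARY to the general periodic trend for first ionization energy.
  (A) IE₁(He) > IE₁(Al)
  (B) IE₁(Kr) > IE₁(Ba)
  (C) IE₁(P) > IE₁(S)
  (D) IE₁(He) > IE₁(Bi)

The general trend: first ionization energy increases across a period and decreases down a group.
(A) He (period 1, group 18) vs Al (period 3, group 13): the stated order agrees with the simple trend.
(B) Kr (period 4, group 18) vs Ba (period 6, group 2): the stated order agrees with the simple trend.
(C) P (period 3, group 15) vs S (period 3, group 16): the stated order contradicts the simple trend.
(D) He (period 1, group 18) vs Bi (period 6, group 15): the stated order agrees with the simple trend.
The exception is (C): S (3p⁴) ionizes more easily than half-filled P (3p³) because the paired 3p electron in S is pushed out by e⁻–e⁻ repulsion.

(C)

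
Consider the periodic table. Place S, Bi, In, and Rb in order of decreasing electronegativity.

S is in period 3, group 16; Rb is in period 5, group 1; In is in period 5, group 13; Bi is in period 6, group 15.
Smaller atoms with higher effective nuclear charge are more electronegative.
Here both period and group differ, so the two effects have to be weighed against each other.
In > Rb: both are in period 5; the period trend gives In the larger value.
Bi > In: the two effects oppose for this pair; the across-period effect wins (2.02 vs 1.78).
S > Bi: both effects reinforce here, so S is clearly the higher of the two.
For reference (Pauling): S 2.58, Rb 0.82, In 1.78, Bi 2.02.
So from highest to lowest: S > Bi > In > Rb.

S, Bi, In, Rb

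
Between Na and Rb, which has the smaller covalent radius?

Na is in period 3, group 1; Rb is in period 5, group 1.
Moving right in a period, electrons are added to the same shell under a stronger nuclear pull, so atoms get smaller; moving down, a new shell is opened and atoms get larger.
All are in group 1, so atomic radius increases down the group.
So Na has the smaller covalent radius (Na < Rb).

Na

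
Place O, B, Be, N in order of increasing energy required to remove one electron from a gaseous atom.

B < Be < O < N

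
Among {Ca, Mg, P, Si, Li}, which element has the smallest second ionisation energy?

Consider each +1 ion: Ca⁺ still has 1 valence electron; Mg⁺ still has 1 valence electron; P⁺ still has 4 valence electrons; Si⁺ still has 3 valence electrons; Li⁺ is the bare [He] core.
Core electrons are held far more tightly than valence electrons, so Li tops the IE_2 order.
Valence configurations: Ca⁺ [Ar]4s¹, Mg⁺ [Ne]3s¹, P⁺ [Ne]3s²3p², Si⁺ [Ne]3s²3p¹.
Approximate IE_2 values (kJ/mol): Ca 1145, Mg 1451, P 1907, Si 1577, Li 7298.
So the second ionization energies run Ca < Mg < Si < P < Li.

Ca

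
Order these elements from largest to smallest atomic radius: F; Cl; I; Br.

I, Br, Cl, F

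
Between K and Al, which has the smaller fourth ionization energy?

K

IE_4 is the cost of taking one more electron from the +3 cation: K³⁺ is already 2 electrons into the core; Al³⁺ is the bare [Ne] core.
All of these are removing an electron from a noble-gas core or deeper; the smaller core (lower principal quantum number) is held far more tightly, and within a period the higher nuclear charge binds the same core more tightly.
Tabulated IE_4 (kJ/mol): K 5877, Al 11577.
Hence IE_4: K < Al.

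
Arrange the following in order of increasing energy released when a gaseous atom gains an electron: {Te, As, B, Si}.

B is in period 2, group 13; Si is in period 3, group 14; As is in period 4, group 15; Te is in period 5, group 16.
Atoms with high Z_eff and room in the valence shell (especially the halogens) have the most exothermic electron affinities.
A diagonal step moves right (one effect) and down (the opposite effect) at once.
As > B: the two effects oppose for this pair; the across-period effect wins (78 vs 27 kJ/mol).
Si > As: the two effects oppose for this pair; the down-group effect wins (134 vs 78 kJ/mol).
Te > Si: period and group pull opposite ways; the across-period shift dominates (190 vs 134 kJ/mol).
For reference (kJ/mol): B 27, Si 134, As 78, Te 190.
So from lowest to highest: B < As < Si < Te.

B < As < Si < Te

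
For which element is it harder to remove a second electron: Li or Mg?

After 1 electron has been removed, what remains? Li⁺ is the bare [He] core; Mg⁺ still has 1 valence electron.
Pulling an electron out of a noble-gas core costs far more than removing a remaining valence electron, so Li sits at the high end of IE_2.
The numbers (kJ/mol): Li 7298, Mg 1451.
Overall IE_2 order: Mg < Li.

Li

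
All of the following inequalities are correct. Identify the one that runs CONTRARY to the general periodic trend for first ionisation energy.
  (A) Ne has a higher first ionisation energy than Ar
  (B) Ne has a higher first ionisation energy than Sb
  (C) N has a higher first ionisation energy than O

(C)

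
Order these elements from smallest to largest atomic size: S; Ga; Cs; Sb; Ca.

S is in period 3, group 16; Ca is in period 4, group 2; Ga is in period 4, group 13; Sb is in period 5, group 15; Cs is in period 6, group 1.
Moving right in a period, electrons are added to the same shell under a stronger nuclear pull, so atoms get smaller; moving down, a new shell is opened and atoms get larger.
Neither a single period nor a single group — weigh both effects.
Ga > S: both effects reinforce here, so Ga is clearly the larger of the two.
Sb > Ga: the two effects oppose for this pair; the down-group effect wins (140 vs 124 pm).
Ca > Sb: the two effects oppose for this pair; the across-period effect wins (171 vs 140 pm).
Cs > Ca: relative to Ca, both the across-period and down-group shifts push Cs's atomic radius up.
Tabulated atomic radius (pm): S 103, Ca 171, Ga 124, Sb 140, Cs 232.
So from smallest to largest: S < Ga < Sb < Ca < Cs.

S < Ga < Sb < Ca < Cs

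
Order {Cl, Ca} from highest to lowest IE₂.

Cl, Ca

Consider each +1 ion: Cl⁺ still has 6 valence electrons; Ca⁺ still has 1 valence electron.
All are still removing valence electrons, so compare the +1 ions as you would atoms: IE_2 generally rises across a period (higher Z_eff) and falls down a group (larger shell), subject to the usual subshell exceptions.
Valence configurations: Cl⁺ [Ne]3s²3p⁴, Ca⁺ [Ar]4s¹.
Tabulated IE_2 (kJ/mol): Cl 2298, Ca 1145.
Putting it together, IE_2: Ca < Cl.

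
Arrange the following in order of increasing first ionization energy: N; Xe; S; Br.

S < Br < Xe < N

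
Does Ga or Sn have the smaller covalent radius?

Ga is in period 4, group 13; Sn is in period 5, group 14.
Radius decreases left→right (rising Z_eff, same n) and increases top→bottom (higher n).
These sit on a diagonal, where the across-period and down-group effects partly cancel.
Sn > Ga: the two effects oppose for this pair; the down-group effect wins (140 vs 124 pm).
Tabulated atomic radius (pm): Ga 124, Sn 140.
So Ga has the smaller covalent radius (Ga < Sn).

Ga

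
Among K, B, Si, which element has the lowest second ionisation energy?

Si

The second ionization energy removes an electron from the +1 ion. For each element: K⁺ is the bare [Ar] core; B⁺ still has 2 valence electrons; Si⁺ still has 3 valence electrons.
Pulling an electron out of a noble-gas core costs far more than removing a remaining valence electron, so K sits at the high end of IE_2.
Valence configurations: B⁺ [He]2s², Si⁺ [Ne]3s²3p¹.
Tabulated IE_2 (kJ/mol): K 3052, B 2427, Si 1577.
Hence IE_2: Si < B < K.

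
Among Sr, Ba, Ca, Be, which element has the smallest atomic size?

Be

Be is in period 2, group 2; Ca is in period 4, group 2; Sr is in period 5, group 2; Ba is in period 6, group 2.
Across a period the added protons contract the valence shell; down a group each new principal shell makes the atom larger.
All are in group 2, so atomic radius increases down the group.
The smallest atomic size among these belongs to Be.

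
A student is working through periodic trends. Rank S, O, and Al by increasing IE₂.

Consider each +1 ion: S⁺ still has 5 valence electrons; O⁺ still has 5 valence electrons; Al⁺ still has 2 valence electrons.
All are still removing valence electrons, so compare the +1 ions as you would atoms: IE_2 generally rises across a period (higher Z_eff) and falls down a group (larger shell), subject to the usual subshell exceptions.
Valence configurations: S⁺ [Ne]3s²3p³, O⁺ [He]2s²2p³, Al⁺ [Ne]3s².
Approximate IE_2 values (kJ/mol): S 2252, O 3388, Al 1817.
Putting it together, IE_2: Al < S < O.

Al < S < O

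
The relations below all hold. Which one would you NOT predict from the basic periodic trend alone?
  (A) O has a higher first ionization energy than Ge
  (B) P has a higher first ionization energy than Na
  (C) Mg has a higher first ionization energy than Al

(C)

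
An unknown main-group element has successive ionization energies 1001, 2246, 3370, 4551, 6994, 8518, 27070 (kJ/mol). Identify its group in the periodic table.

Group 16

Look for the largest jump between consecutive ionization energies: IE7/IE6 ≈ 3.2, far larger than any earlier ratio.
That jump marks the point where a core electron is being removed. So the atom has 6 valence electrons.
A main-group element with 6 valence electrons is in group 16.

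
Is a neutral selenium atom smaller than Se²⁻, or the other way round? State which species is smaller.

Forming Se²⁻ adds 2 electrons to Se. More electron–electron repulsion in the same shell, with unchanged nuclear charge, lets the cloud expand.
An anion is larger than its parent atom: Se²⁻ > Se.

Se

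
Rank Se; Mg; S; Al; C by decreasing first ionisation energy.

C, S, Se, Mg, Al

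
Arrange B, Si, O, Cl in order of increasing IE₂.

The second ionization energy removes an electron from the +1 ion. For each element: B⁺ still has 2 valence electrons; Si⁺ still has 3 valence electrons; O⁺ still has 5 valence electrons; Cl⁺ still has 6 valence electrons.
All are still removing valence electrons, so compare the +1 ions as you would atoms: IE_2 generally rises across a period (higher Z_eff) and falls down a group (larger shell), subject to the usual subshell exceptions.
Valence configurations: B⁺ [He]2s², Si⁺ [Ne]3s²3p¹, O⁺ [He]2s²2p³, Cl⁺ [Ne]3s²3p⁴.
Approximate IE_2 values (kJ/mol): B 2427, Si 1577, O 3388, Cl 2298.
Hence IE_2: Si < Cl < B < O.

Si, Cl, B, O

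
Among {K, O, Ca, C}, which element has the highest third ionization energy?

After 2 electrons have been removed, what remains? K²⁺ is already 1 electron into the core; O²⁺ still has 4 valence electrons; Ca²⁺ is the bare [Ar] core; C²⁺ still has 2 valence electrons.
Usually core removal costs more than valence removal, but here the competition is close: a tightly held n=2 valence electron can cost more to remove than an n=3 core electron, so the actual values have to decide it.
Valence configurations: O²⁺ [He]2s²2p², C²⁺ [He]2s².
Tabulated IE_3 (kJ/mol): K 4420, O 5300, Ca 4912, C 4620.
So the third ionization energies run K < C < Ca < O.

O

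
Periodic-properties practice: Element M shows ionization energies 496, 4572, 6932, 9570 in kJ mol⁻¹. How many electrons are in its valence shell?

1

Look for the largest jump between consecutive ionization energies: IE2/IE1 ≈ 9.2, far larger than any earlier ratio.
That jump marks the point where a core electron is being removed. So the atom has 1 valence electron.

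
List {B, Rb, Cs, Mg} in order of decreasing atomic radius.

B is in period 2, group 13; Mg is in period 3, group 2; Rb is in period 5, group 1; Cs is in period 6, group 1.
Moving right in a period, electrons are added to the same shell under a stronger nuclear pull, so atoms get smaller; moving down, a new shell is opened and atoms get larger.
Neither a single period nor a single group — weigh both effects.
Mg > B: relative to B, both the across-period and down-group shifts push Mg's atomic radius up.
Rb > Mg: relative to Mg, both the across-period and down-group shifts push Rb's atomic radius up.
Cs > Rb: Cs sits below Rb in group 1, so the down-group effect alone puts Cs larger.
Approximate values (pm): B 85, Mg 139, Rb 210, Cs 232.
So from largest to smallest: Cs > Rb > Mg > B.

Cs, Rb, Mg, B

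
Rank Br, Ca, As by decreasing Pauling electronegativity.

Br, As, Ca

Ca is in period 4, group 2; As is in period 4, group 15; Br is in period 4, group 17.
Atoms toward the upper right of the periodic table pull bonding electrons most strongly.
All lie in period 4, so electronegativity increases left to right.
So from highest to lowest: Br > As > Ca.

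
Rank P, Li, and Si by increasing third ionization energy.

IE_3 is the cost of taking one more electron from the +2 cation: P²⁺ still has 3 valence electrons; Li²⁺ is already 1 electron into the core; Si²⁺ still has 2 valence electrons.
Core electrons are held far more tightly than valence electrons, so Li tops the IE_3 order.
Valence configurations: P²⁺ [Ne]3s²3p¹, Si²⁺ [Ne]3s².
P²⁺ loses a lone 3p electron whereas Si²⁺ must break into a filled 3s² pair, so IE_3(Si) > IE_3(P) even though P has the higher nuclear charge.
The numbers (kJ/mol): P 2914, Li 11815, Si 3232.
Hence IE_3: P < Si < Li.

P, Si, Li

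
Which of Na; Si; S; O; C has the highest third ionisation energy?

After 2 electrons have been removed, what remains? Na²⁺ is already 1 electron into the core; Si²⁺ still has 2 valence electrons; S²⁺ still has 4 valence electrons; O²⁺ still has 4 valence electrons; C²⁺ still has 2 valence electrons.
Breaking into a closed-shell core is much more expensive than removing a leftover valence electron — Na has the largest IE_3 here.
Valence configurations: Si²⁺ [Ne]3s², S²⁺ [Ne]3s²3p², O²⁺ [He]2s²2p², C²⁺ [He]2s².
The numbers (kJ/mol): Na 6910, Si 3232, S 3357, O 5300, C 4620.
Hence IE_3: Si < S < C < O < Na.

Na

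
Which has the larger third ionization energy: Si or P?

Si

IE_3 is the cost of taking one more electron from the +2 cation: Si²⁺ still has 2 valence electrons; P²⁺ still has 3 valence electrons.
All are still removing valence electrons, so compare the +2 ions as you would atoms: IE_3 generally rises across a period (higher Z_eff) and falls down a group (larger shell), subject to the usual subshell exceptions.
Valence configurations: Si²⁺ [Ne]3s², P²⁺ [Ne]3s²3p¹.
P²⁺ loses a lone 3p electron whereas Si²⁺ must break into a filled 3s² pair, so IE_3(Si) > IE_3(P) even though P has the higher nuclear charge.
Tabulated IE_3 (kJ/mol): Si 3232, P 2914.
Overall IE_3 order: P < Si.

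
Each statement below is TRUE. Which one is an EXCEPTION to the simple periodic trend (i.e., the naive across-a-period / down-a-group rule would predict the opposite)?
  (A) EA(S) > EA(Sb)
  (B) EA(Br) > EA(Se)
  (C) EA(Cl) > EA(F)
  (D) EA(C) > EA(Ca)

(C)

The general trend: electron affinity increases across a period and decreases down a group.
(A) S (period 3, group 16) vs Sb (period 5, group 15): the stated order agrees with the simple trend.
(B) Br (period 4, group 17) vs Se (period 4, group 16): the stated order agrees with the simple trend.
(C) Cl (period 3, group 17) vs F (period 2, group 17): the stated order contradicts the simple trend.
(D) C (period 2, group 14) vs Ca (period 4, group 2): the stated order agrees with the simple trend.
The exception is (C): F's small 2p subshell makes the incoming electron feel strong e⁻–e⁻ repulsion, so Cl actually releases more energy on gaining an electron.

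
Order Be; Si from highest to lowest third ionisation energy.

Be > Si

After 2 electrons have been removed, what remains? Be²⁺ is the bare [He] core; Si²⁺ still has 2 valence electrons.
Core electrons are held far more tightly than valence electrons, so Be tops the IE_3 order.
Tabulated IE_3 (kJ/mol): Be 14849, Si 3232.
Putting it together, IE_3: Si < Be.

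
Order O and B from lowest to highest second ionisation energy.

B < O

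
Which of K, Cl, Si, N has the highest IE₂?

IE_2 is the cost of taking one more electron from the +1 cation: K⁺ is the bare [Ar] core; Cl⁺ still has 6 valence electrons; Si⁺ still has 3 valence electrons; N⁺ still has 4 valence electrons.
Breaking into a closed-shell core is much more expensive than removing a leftover valence electron — K has the largest IE_2 here.
Valence configurations: Cl⁺ [Ne]3s²3p⁴, Si⁺ [Ne]3s²3p¹, N⁺ [He]2s²2p².
Approximate IE_2 values (kJ/mol): K 3052, Cl 2298, Si 1577, N 2856.
Hence IE_2: Si < Cl < N < K.

K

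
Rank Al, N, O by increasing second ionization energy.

The second ionization energy removes an electron from the +1 ion. For each element: Al⁺ still has 2 valence electrons; N⁺ still has 4 valence electrons; O⁺ still has 5 valence electrons.
All are still removing valence electrons, so compare the +1 ions as you would atoms: IE_2 generally rises across a period (higher Z_eff) and falls down a group (larger shell), subject to the usual subshell exceptions.
Valence configurations: Al⁺ [Ne]3s², N⁺ [He]2s²2p², O⁺ [He]2s²2p³.
The numbers (kJ/mol): Al 1817, N 2856, O 3388.
Putting it together, IE_2: Al < N < O.

Al, N, O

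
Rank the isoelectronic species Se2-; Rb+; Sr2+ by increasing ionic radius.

Sr2+, Rb+, Se2-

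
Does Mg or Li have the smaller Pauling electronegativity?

Li

Li is in period 2, group 1; Mg is in period 3, group 2.
Smaller atoms with higher effective nuclear charge are more electronegative.
These sit on a diagonal, where the across-period and down-group effects partly cancel.
Mg > Li: the two effects oppose for this pair; the across-period effect wins (1.31 vs 0.98).
Approximate values (Pauling): Li 0.98, Mg 1.31.
So Li has the smaller Pauling electronegativity (Li < Mg).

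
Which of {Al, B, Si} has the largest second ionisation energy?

IE_2 is the cost of taking one more electron from the +1 cation: Al⁺ still has 2 valence electrons; B⁺ still has 2 valence electrons; Si⁺ still has 3 valence electrons.
All are still removing valence electrons, so compare the +1 ions as you would atoms: IE_2 generally rises across a period (higher Z_eff) and falls down a group (larger shell), subject to the usual subshell exceptions.
Valence configurations: Al⁺ [Ne]3s², B⁺ [He]2s², Si⁺ [Ne]3s²3p¹.
Si⁺ loses a lone 3p electron whereas Al⁺ must break into a filled 3s² pair, so IE_2(Al) > IE_2(Si) even though Si has the higher nuclear charge.
Tabulated IE_2 (kJ/mol): Al 1817, B 2427, Si 1577.
Overall IE_2 order: Si < Al < B.

B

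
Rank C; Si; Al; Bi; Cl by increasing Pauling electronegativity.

Al < Si < Bi < C < Cl

EN rises left→right (higher Z_eff, smaller atoms) and falls top→bottom (larger, more shielded atoms).
Neither a single period nor a single group — weigh both effects.
Si > Al: both are in period 3; the period trend gives Si the larger value.
Bi > Si: the two effects oppose for this pair; the across-period effect wins (2.02 vs 1.90).
C > Bi: the two effects oppose for this pair; the down-group effect wins (2.55 vs 2.02).
Cl > C: period and group pull opposite ways; the across-period shift dominates (3.16 vs 2.55).
Tabulated electronegativity (Pauling): C 2.55, Al 1.61, Si 1.90, Cl 3.16, Bi 2.02.
So from lowest to highest: Al < Si < Bi < C < Cl.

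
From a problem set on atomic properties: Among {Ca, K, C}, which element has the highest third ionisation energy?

Ca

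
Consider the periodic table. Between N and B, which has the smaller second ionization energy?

B

Consider each +1 ion: N⁺ still has 4 valence electrons; B⁺ still has 2 valence electrons.
All are still removing valence electrons, so compare the +1 ions as you would atoms: IE_2 generally rises across a period (higher Z_eff) and falls down a group (larger shell), subject to the usual subshell exceptions.
Valence configurations: N⁺ [He]2s²2p², B⁺ [He]2s².
The numbers (kJ/mol): N 2856, B 2427.
Overall IE_2 order: B < N.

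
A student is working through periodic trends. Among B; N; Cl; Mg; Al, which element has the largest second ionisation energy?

N

After 1 electron has been removed, what remains? B⁺ still has 2 valence electrons; N⁺ still has 4 valence electrons; Cl⁺ still has 6 valence electrons; Mg⁺ still has 1 valence electron; Al⁺ still has 2 valence electrons.
All are still removing valence electrons, so compare the +1 ions as you would atoms: IE_2 generally rises across a period (higher Z_eff) and falls down a group (larger shell), subject to the usual subshell exceptions.
Valence configurations: B⁺ [He]2s², N⁺ [He]2s²2p², Cl⁺ [Ne]3s²3p⁴, Mg⁺ [Ne]3s¹, Al⁺ [Ne]3s².
The numbers (kJ/mol): B 2427, N 2856, Cl 2298, Mg 1451, Al 1817.
Hence IE_2: Mg < Al < Cl < B < N.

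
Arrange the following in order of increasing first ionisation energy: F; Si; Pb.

Pb < Si < F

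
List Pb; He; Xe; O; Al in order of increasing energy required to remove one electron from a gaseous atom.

Al < Pb < Xe < O < He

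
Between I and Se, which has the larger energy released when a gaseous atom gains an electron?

I

Se is in period 4, group 16; I is in period 5, group 17.
Atoms with high Z_eff and room in the valence shell (especially the halogens) have the most exothermic electron affinities.
A diagonal step moves right (one effect) and down (the opposite effect) at once.
I > Se: the two effects oppose for this pair; the across-period effect wins (295 vs 195 kJ/mol).
Tabulated electron affinity (kJ/mol): Se 195, I 295.
So I has the larger energy released when a gaseous atom gains an electron (I > Se).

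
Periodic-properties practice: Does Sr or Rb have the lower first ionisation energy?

Rb is in period 5, group 1; Sr is in period 5, group 2.
Removing the outermost electron gets harder across a period and easier down a group.
All lie in period 5, so first ionization energy increases left to right.
So Rb has the lower first ionisation energy (Rb < Sr).

Rb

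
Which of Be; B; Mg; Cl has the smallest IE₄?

After 3 electrons have been removed, what remains? Be³⁺ is already 1 electron into the core; B³⁺ is the bare [He] core; Mg³⁺ is already 1 electron into the core; Cl³⁺ still has 4 valence electrons.
Pulling an electron out of a noble-gas core costs far more than removing a remaining valence electron, so Mg, Be and B sit at the high end of IE_4.
The numbers (kJ/mol): Be 21007, B 25026, Mg 10543, Cl 5159.
Putting it together, IE_4: Cl < Mg < Be < B.

Cl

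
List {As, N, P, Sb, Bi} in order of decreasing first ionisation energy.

N, P, As, Sb, Bi

N is in period 2, group 15; P is in period 3, group 15; As is in period 4, group 15; Sb is in period 5, group 15; Bi is in period 6, group 15.
Removing the outermost electron gets harder across a period and easier down a group.
All are in group 15, so first ionization energy increases up the group.
So from highest to lowest: N > P > As > Sb > Bi.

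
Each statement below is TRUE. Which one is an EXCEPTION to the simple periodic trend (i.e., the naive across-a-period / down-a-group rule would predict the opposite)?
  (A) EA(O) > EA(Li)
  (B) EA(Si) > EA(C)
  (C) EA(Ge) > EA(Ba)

(B)

The general trend: electron affinity increases across a period and decreases down a group.
(A) O (period 2, group 16) vs Li (period 2, group 1): the stated order agrees with the simple trend.
(B) Si (period 3, group 14) vs C (period 2, group 14): the stated order contradicts the simple trend.
(C) Ge (period 4, group 14) vs Ba (period 6, group 2): the stated order agrees with the simple trend.
The exception is (B): Si's larger, more diffuse 3p orbitals accept an added electron slightly more readily than C's compact 2p.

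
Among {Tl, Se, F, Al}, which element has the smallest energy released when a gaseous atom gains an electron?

Tl

F is in period 2, group 17; Al is in period 3, group 13; Se is in period 4, group 16; Tl is in period 6, group 13.
Adding an electron releases more energy for atoms nearer the top right (short of the noble gases).
Neither a single period nor a single group — weigh both effects.
Al > Tl: they share group 13; the group trend gives Al the larger value.
Se > Al: the two effects oppose for this pair; the across-period effect wins (195 vs 42 kJ/mol).
F > Se: relative to Se, both the across-period and down-group shifts push F's electron affinity up.
Tabulated electron affinity (kJ/mol): F 328, Al 42, Se 195, Tl 19.
The smallest energy released when a gaseous atom gains an electron among these belongs to Tl.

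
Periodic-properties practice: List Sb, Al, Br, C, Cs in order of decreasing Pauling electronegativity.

Br > C > Sb > Al > Cs

C is in period 2, group 14; Al is in period 3, group 13; Br is in period 4, group 17; Sb is in period 5, group 15; Cs is in period 6, group 1.
Atoms toward the upper right of the periodic table pull bonding electrons most strongly.
Neither a single period nor a single group — weigh both effects.
Al > Cs: both effects reinforce here, so Al is clearly the higher of the two.
Sb > Al: the two effects oppose for this pair; the across-period effect wins (2.05 vs 1.61).
C > Sb: period and group pull opposite ways; the down-group shift dominates (2.55 vs 2.05).
Br > C: the two effects oppose for this pair; the across-period effect wins (2.96 vs 2.55).
Approximate values (Pauling): C 2.55, Al 1.61, Br 2.96, Sb 2.05, Cs 0.79.
So from highest to lowest: Br > C > Sb > Al > Cs.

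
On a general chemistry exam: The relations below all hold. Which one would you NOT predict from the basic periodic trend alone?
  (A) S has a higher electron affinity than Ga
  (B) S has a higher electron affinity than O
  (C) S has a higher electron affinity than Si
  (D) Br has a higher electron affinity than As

The general trend: electron affinity increases across a period and decreases down a group.
(A) S (period 3, group 16) vs Ga (period 4, group 13): the stated order agrees with the simple trend.
(B) S (period 3, group 16) vs O (period 2, group 16): the stated order contradicts the simple trend.
(C) S (period 3, group 16) vs Si (period 3, group 14): the stated order agrees with the simple trend.
(D) Br (period 4, group 17) vs As (period 4, group 15): the stated order agrees with the simple trend.
The exception is (B): the compact 2p subshell of O repels the added electron more than S's larger 3p does.

(B)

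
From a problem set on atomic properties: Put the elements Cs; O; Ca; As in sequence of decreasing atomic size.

O is in period 2, group 16; Ca is in period 4, group 2; As is in period 4, group 15; Cs is in period 6, group 1.
Radius decreases left→right (rising Z_eff, same n) and increases top→bottom (higher n).
Here both period and group differ, so the two effects have to be weighed against each other.
As > O: both effects reinforce here, so As is clearly the larger of the two.
Ca > As: both are in period 4; the period trend gives Ca the larger value.
Cs > Ca: relative to Ca, both the across-period and down-group shifts push Cs's atomic radius up.
For reference (pm): O 63, Ca 171, As 121, Cs 232.
So from largest to smallest: Cs > Ca > As > O.

Cs > Ca > As > O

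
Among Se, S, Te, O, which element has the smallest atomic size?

O

Radius decreases left→right (rising Z_eff, same n) and increases top→bottom (higher n).
All are in group 16, so atomic radius increases down the group.
The smallest atomic size among these belongs to O.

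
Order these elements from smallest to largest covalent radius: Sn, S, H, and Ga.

H is in period 1, group 1; S is in period 3, group 16; Ga is in period 4, group 13; Sn is in period 5, group 14.
Radius decreases left→right (rising Z_eff, same n) and increases top→bottom (higher n).
Here both period and group differ, so the two effects have to be weighed against each other.
S > H: period and group pull opposite ways; the down-group shift dominates (103 vs 32 pm).
Ga > S: both effects reinforce here, so Ga is clearly the larger of the two.
Sn > Ga: period and group pull opposite ways; the down-group shift dominates (140 vs 124 pm).
For reference (pm): H 32, S 103, Ga 124, Sn 140.
So from smallest to largest: H < S < Ga < Sn.

H < S < Ga < Sn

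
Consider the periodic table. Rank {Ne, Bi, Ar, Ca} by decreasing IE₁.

Ne is in period 2, group 18; Ar is in period 3, group 18; Ca is in period 4, group 2; Bi is in period 6, group 15.
Across a period the outer electron is held more tightly (higher IE₁); down a group it sits in a higher shell, more shielded, and comes off more easily.
These span different periods and groups, so the two trends combine.
Bi > Ca: period and group pull opposite ways; the across-period shift dominates (703 vs 590 kJ/mol).
Ar > Bi: both effects reinforce here, so Ar is clearly the higher of the two.
Ne > Ar: Ne sits above Ar in group 18, so the down-group effect alone puts Ne higher.
Approximate values (kJ/mol): Ne 2081, Ar 1521, Ca 590, Bi 703.
So from highest to lowest: Ne > Ar > Bi > Ca.

Ne > Ar > Bi > Ca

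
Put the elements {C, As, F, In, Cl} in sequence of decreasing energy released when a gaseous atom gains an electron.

EA tends to increase across a period and decrease down a group, though the pattern is less regular than for IE or radius.
Neither a single period nor a single group — weigh both effects.
As > In: both effects reinforce here, so As is clearly the higher of the two.
C > As: period and group pull opposite ways; the down-group shift dominates (122 vs 78 kJ/mol).
F > C: both are in period 2; the period trend gives F the larger value.
Cl > F: this pair runs against the simple trend — see the exception note.
Note the exception: Cl has a higher electron affinity than F, contrary to the simple trend — F's small 2p subshell makes the incoming electron feel strong e⁻–e⁻ repulsion, so Cl actually releases more energy on gaining an electron.
For reference (kJ/mol): C 122, F 328, Cl 349, As 78, In 29.
So from highest to lowest: Cl > F > C > As > In.

Cl > F > C > As > In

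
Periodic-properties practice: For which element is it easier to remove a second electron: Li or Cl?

Consider each +1 ion: Li⁺ is the bare [He] core; Cl⁺ still has 6 valence electrons.
Core electrons are held far more tightly than valence electrons, so Li tops the IE_2 order.
Tabulated IE_2 (kJ/mol): Li 7298, Cl 2298.
Hence IE_2: Cl < Li.

Cl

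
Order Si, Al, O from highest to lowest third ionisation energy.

IE_3 is the cost of taking one more electron from the +2 cation: Si²⁺ still has 2 valence electrons; Al²⁺ still has 1 valence electron; O²⁺ still has 4 valence electrons.
All are still removing valence electrons, so compare the +2 ions as you would atoms: IE_3 generally rises across a period (higher Z_eff) and falls down a group (larger shell), subject to the usual subshell exceptions.
Valence configurations: Si²⁺ [Ne]3s², Al²⁺ [Ne]3s¹, O²⁺ [He]2s²2p².
The numbers (kJ/mol): Si 3232, Al 2745, O 5300.
Putting it together, IE_3: Al < Si < O.

O > Si > Al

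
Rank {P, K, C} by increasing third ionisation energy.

P < K < C

After 2 electrons have been removed, what remains? P²⁺ still has 3 valence electrons; K²⁺ is already 1 electron into the core; C²⁺ still has 2 valence electrons.
Usually core removal costs more than valence removal, but here the competition is close: a tightly held n=2 valence electron can cost more to remove than an n=3 core electron, so the actual values have to decide it.
Valence configurations: P²⁺ [Ne]3s²3p¹, C²⁺ [He]2s².
Approximate IE_3 values (kJ/mol): P 2914, K 4420, C 4620.
So the third ionization energies run P < K < C.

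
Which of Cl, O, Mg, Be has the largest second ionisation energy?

O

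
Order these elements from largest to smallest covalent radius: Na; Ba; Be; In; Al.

Radius decreases left→right (rising Z_eff, same n) and increases top→bottom (higher n).
Neither a single period nor a single group — weigh both effects.
Al > Be: the two effects oppose for this pair; the down-group effect wins (126 vs 102 pm).
In > Al: In sits below Al in group 13, so the down-group effect alone puts In larger.
Na > In: the two effects oppose for this pair; the across-period effect wins (155 vs 142 pm).
Ba > Na: the two effects oppose for this pair; the down-group effect wins (196 vs 155 pm).
For reference (pm): Be 102, Na 155, Al 126, In 142, Ba 196.
So from largest to smallest: Ba > Na > In > Al > Be.

Ba, Na, In, Al, Be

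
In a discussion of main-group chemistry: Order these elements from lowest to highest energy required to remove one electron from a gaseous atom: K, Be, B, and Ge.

Be is in period 2, group 2; B is in period 2, group 13; K is in period 4, group 1; Ge is in period 4, group 14.
Across a period the outer electron is held more tightly (higher IE₁); down a group it sits in a higher shell, more shielded, and comes off more easily.
Neither a single period nor a single group — weigh both effects.
Ge > K: both are in period 4; the period trend gives Ge the larger value.
B > Ge: period and group pull opposite ways; the down-group shift dominates (801 vs 762 kJ/mol).
Be > B: this pair runs against the simple trend — see the exception note.
Note the exception: Be has a higher first ionization energy than B, contrary to the simple trend — removing B's lone 2p electron is easier than breaking Be's filled 2s².
Approximate values (kJ/mol): Be 900, B 801, K 419, Ge 762.
So from lowest to highest: K < Ge < B < Be.

K, Ge, B, Be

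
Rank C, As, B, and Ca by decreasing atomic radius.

Ca > As > B > C

Atomic radius shrinks across a period as nuclear charge pulls the same shell inward, and grows down a group as new shells are added.
Here both period and group differ, so the two effects have to be weighed against each other.
B > C: both are in period 2; the period trend gives B the larger value.
As > B: the two effects oppose for this pair; the down-group effect wins (121 vs 85 pm).
Ca > As: both are in period 4; the period trend gives Ca the larger value.
For reference (pm): B 85, C 75, Ca 171, As 121.
So from largest to smallest: Ca > As > B > C.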